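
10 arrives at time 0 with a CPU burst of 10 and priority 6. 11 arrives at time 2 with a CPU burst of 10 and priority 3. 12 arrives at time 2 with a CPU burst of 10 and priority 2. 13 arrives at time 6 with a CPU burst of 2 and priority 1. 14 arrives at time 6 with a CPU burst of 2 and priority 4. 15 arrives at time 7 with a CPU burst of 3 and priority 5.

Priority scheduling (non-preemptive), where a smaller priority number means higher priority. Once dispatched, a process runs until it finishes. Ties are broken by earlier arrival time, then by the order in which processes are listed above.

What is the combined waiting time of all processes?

Timeline: | 10 0-10 | 13 10-12 | 12 12-22 | 11 22-32 | 14 32-34 | 15 34-37 |
Completion: 10=10  11=32  12=22  13=12  14=34  15=37
Waiting = turnaround − burst: 10=0, 11=20, 12=10, 13=4, 14=26, 15=27
Total waiting = 0 + 20 + 10 + 4 + 26 + 27 = 87

87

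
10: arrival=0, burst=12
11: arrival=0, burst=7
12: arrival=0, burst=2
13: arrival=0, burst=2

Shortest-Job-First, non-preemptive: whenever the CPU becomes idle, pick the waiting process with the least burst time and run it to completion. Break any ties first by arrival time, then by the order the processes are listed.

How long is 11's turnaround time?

Schedule: | 12 0-2 | 13 2-4 | 11 4-11 | 10 11-23 |
Completion: 10=23  11=11  12=2  13=4
Turnaround (C−A): 10=23  11=11  12=2  13=4
Turnaround(11) = completion − arrival = 11 − 0 = 11

11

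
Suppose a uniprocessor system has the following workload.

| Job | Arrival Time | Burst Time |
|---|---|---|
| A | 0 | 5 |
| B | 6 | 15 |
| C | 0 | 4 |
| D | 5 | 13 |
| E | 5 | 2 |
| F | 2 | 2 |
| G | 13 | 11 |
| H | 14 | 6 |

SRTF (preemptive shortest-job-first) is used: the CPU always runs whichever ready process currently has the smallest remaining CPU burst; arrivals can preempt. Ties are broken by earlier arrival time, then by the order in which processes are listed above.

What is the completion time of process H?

20

Schedule: | C 0-4 | F 4-6 | E 6-8 | A 8-13 | G 13-14 | H 14-20 | G 20-30 | D 30-43 | B 43-58 |
Completion: A=13  B=58  C=4  D=43  E=8  F=6  G=30  H=20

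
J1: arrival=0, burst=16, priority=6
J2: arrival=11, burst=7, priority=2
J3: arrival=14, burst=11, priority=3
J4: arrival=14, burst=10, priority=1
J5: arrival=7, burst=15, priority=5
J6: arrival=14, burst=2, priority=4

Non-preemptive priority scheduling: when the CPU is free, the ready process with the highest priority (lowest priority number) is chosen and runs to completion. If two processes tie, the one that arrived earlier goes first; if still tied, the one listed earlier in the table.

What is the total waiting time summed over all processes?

Timeline: | J1 0-16 | J4 16-26 | J2 26-33 | J3 33-44 | J6 44-46 | J5 46-61 |
Completion: J1=16  J2=33  J3=44  J4=26  J5=61  J6=46
Waiting = turnaround − burst: J1=0, J2=15, J3=19, J4=2, J5=39, J6=30
Total waiting = 0 + 15 + 19 + 2 + 39 + 30 = 105

105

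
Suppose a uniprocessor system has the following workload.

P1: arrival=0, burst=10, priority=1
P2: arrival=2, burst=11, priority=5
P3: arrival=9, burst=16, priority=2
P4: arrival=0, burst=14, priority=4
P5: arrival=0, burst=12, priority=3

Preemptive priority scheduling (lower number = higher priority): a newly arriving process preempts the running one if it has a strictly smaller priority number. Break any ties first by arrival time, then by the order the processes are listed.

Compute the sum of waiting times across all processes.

115

Gantt: | P1 0-10 | P3 10-26 | P5 26-38 | P4 38-52 | P2 52-63 |
Completion: P1=10  P2=63  P3=26  P4=52  P5=38
Turnaround (C−A): P1=10  P2=61  P3=17  P4=52  P5=38
Waiting = turnaround − burst: P1=0, P2=50, P3=1, P4=38, P5=26
Total waiting = 0 + 50 + 1 + 38 + 26 = 115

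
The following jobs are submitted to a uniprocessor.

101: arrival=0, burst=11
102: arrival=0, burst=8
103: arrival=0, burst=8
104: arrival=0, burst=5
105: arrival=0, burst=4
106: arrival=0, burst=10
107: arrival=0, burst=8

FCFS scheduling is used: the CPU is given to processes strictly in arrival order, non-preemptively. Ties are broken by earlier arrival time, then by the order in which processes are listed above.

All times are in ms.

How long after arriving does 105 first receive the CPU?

32

Schedule: | 101 0-11 | 102 11-19 | 103 19-27 | 104 27-32 | 105 32-36 | 106 36-46 | 107 46-54 |
Completion: 101=11  102=19  103=27  104=32  105=36  106=46  107=54
Turnaround (C−A): 101=11  102=19  103=27  104=32  105=36  106=46  107=54
Response(105) = first start − arrival = 32 − 0 = 32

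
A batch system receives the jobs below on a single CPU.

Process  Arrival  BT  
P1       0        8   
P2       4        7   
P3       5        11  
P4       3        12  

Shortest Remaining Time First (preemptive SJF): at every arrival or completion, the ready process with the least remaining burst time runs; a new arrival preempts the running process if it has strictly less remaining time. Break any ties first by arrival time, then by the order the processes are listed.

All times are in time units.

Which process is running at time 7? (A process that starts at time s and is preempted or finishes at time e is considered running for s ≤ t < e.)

Schedule: | P1 0-8 | P2 8-15 | P3 15-26 | P4 26-38 |
Completion: P1=8  P2=15  P3=26  P4=38
Turnaround (C−A): P1=8  P2=11  P3=21  P4=35

P1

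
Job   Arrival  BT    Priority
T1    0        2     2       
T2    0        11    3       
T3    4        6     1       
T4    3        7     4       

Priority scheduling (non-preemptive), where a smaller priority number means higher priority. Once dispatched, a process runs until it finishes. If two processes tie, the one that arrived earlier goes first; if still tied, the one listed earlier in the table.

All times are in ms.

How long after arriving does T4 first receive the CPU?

Gantt: | T1 0-2 | T2 2-13 | T3 13-19 | T4 19-26 |
Completion: T1=2  T2=13  T3=19  T4=26
Turnaround (C−A): T1=2  T2=13  T3=15  T4=23
Response(T4) = first start − arrival = 19 − 3 = 16

16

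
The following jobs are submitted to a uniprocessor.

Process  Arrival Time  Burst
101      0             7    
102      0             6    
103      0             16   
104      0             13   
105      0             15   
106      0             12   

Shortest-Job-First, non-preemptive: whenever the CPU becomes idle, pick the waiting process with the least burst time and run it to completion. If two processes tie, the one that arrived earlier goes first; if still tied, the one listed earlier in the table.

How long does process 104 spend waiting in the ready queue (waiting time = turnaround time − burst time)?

Timeline: | 102 0-6 | 101 6-13 | 106 13-25 | 104 25-38 | 105 38-53 | 103 53-69 |
Completion: 101=13  102=6  103=69  104=38  105=53  106=25
Turnaround (C−A): 101=13  102=6  103=69  104=38  105=53  106=25
Waiting(104) = turnaround − burst = 38 − 13 = 25

25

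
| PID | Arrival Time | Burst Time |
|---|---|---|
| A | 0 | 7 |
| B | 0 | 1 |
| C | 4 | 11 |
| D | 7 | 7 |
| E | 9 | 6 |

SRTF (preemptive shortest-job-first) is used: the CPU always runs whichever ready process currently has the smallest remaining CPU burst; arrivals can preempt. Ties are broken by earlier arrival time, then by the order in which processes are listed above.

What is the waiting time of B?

Schedule: | B 0-1 | A 1-8 | D 8-15 | E 15-21 | C 21-32 |
Completion: A=8  B=1  C=32  D=15  E=21
Waiting(B) = turnaround − burst = 1 − 1 = 0

0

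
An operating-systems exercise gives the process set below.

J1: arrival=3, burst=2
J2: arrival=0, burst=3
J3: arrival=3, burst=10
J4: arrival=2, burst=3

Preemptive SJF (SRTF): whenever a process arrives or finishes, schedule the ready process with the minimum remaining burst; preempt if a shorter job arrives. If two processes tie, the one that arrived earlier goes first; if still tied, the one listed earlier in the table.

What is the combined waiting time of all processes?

8

Timeline: | J2 0-3 | J1 3-5 | J4 5-8 | J3 8-18 |
Completion: J1=5  J2=3  J3=18  J4=8
Turnaround (C−A): J1=2  J2=3  J3=15  J4=6
Waiting = turnaround − burst: J1=0, J2=0, J3=5, J4=3
Total waiting = 0 + 0 + 5 + 3 = 8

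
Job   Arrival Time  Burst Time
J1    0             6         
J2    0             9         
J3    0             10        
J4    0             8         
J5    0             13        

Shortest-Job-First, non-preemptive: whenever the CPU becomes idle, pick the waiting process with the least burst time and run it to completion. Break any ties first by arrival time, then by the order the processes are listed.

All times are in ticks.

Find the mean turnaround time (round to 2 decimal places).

24.40

Timeline: | J1 0-6 | J4 6-14 | J2 14-23 | J3 23-33 | J5 33-46 |
Completion: J1=6  J2=23  J3=33  J4=14  J5=46
Turnaround times: J1=6, J2=23, J3=33, J4=14, J5=46
Average turnaround = (6+23+33+14+46) / 5 = 122/5 = 24.40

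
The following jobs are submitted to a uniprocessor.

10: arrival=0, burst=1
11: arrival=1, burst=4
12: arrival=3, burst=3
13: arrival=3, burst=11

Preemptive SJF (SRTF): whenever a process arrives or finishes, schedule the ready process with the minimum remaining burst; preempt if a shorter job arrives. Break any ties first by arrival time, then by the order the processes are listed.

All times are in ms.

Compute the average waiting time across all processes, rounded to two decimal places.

Schedule: | 10 0-1 | 11 1-5 | 12 5-8 | 13 8-19 |
Completion: 10=1  11=5  12=8  13=19
Turnaround (C−A): 10=1  11=4  12=5  13=16
Waiting times: 10=0, 11=0, 12=2, 13=5
Average waiting = (0+0+2+5) / 4 = 7/4 = 1.75

1.75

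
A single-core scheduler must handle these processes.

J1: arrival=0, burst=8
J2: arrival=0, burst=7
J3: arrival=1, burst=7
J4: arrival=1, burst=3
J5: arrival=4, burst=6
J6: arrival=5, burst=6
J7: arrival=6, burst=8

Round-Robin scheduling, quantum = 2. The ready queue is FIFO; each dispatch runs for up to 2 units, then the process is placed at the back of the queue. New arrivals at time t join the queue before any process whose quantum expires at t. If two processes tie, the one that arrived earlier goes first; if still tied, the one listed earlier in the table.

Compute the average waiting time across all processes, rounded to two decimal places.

28.14

Schedule: | J1 0-2 | J2 2-4 | J3 4-6 | J4 6-8 | J1 8-10 | J5 10-12 | J2 12-14 | J6 14-16 | J7 16-18 | J3 18-20 | J4 20-21 | J1 21-23 | J5 23-25 | J2 25-27 | J6 27-29 | J7 29-31 | J3 31-33 | J1 33-35 | J5 35-37 | J2 37-38 | J6 38-40 | J7 40-42 | J3 42-43 | J7 43-45 |
Completion: J1=35  J2=38  J3=43  J4=21  J5=37  J6=40  J7=45
Waiting times: J1=27, J2=31, J3=35, J4=17, J5=27, J6=29, J7=31
Average waiting = (27+31+35+17+27+29+31) / 7 = 197/7 = 28.14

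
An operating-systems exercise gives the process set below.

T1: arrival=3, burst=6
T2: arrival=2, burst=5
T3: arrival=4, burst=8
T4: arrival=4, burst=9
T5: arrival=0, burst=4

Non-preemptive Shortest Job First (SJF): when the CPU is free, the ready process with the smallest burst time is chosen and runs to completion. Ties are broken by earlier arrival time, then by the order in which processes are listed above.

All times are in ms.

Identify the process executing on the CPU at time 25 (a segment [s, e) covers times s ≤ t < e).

Schedule: | T5 0-4 | T2 4-9 | T1 9-15 | T3 15-23 | T4 23-32 |
Completion: T1=15  T2=9  T3=23  T4=32  T5=4
Turnaround (C−A): T1=12  T2=7  T3=19  T4=28  T5=4

T4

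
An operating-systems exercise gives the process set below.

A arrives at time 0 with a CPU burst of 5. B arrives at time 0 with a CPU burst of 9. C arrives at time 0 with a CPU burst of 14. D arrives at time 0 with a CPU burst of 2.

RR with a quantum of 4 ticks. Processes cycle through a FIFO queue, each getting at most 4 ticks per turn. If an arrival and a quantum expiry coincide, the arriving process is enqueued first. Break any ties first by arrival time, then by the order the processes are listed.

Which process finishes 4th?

Timeline: | A 0-4 | B 4-8 | C 8-12 | D 12-14 | A 14-15 | B 15-19 | C 19-23 | B 23-24 | C 24-30 |
Completion: A=15  B=24  C=30  D=14
Turnaround (C−A): A=15  B=24  C=30  D=14
Finish order: D → A → B → C

C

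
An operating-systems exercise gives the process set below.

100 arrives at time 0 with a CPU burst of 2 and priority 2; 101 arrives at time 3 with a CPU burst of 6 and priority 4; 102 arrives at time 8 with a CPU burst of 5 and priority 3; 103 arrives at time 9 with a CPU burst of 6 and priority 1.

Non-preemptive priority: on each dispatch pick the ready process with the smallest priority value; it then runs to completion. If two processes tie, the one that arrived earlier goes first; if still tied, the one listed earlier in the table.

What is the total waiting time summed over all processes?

Schedule: | 100 0-2 | idle 2-3 | 101 3-9 | 103 9-15 | 102 15-20 |
Completion: 100=2  101=9  102=20  103=15
Turnaround (C−A): 100=2  101=6  102=12  103=6
Waiting = turnaround − burst: 100=0, 101=0, 102=7, 103=0
Total waiting = 0 + 0 + 7 + 0 = 7

7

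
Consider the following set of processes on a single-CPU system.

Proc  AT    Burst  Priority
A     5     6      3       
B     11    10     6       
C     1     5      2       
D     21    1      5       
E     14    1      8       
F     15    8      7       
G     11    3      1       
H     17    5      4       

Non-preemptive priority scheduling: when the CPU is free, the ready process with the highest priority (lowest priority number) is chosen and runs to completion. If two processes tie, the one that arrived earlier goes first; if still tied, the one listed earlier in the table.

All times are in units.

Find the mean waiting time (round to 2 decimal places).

Schedule: | idle 0-1 | C 1-6 | A 6-12 | G 12-15 | B 15-25 | H 25-30 | D 30-31 | F 31-39 | E 39-40 |
Completion: A=12  B=25  C=6  D=31  E=40  F=39  G=15  H=30
Waiting times: A=1, B=4, C=0, D=9, E=25, F=16, G=1, H=8
Average waiting = (1+4+0+9+25+16+1+8) / 8 = 64/8 = 8.00

8.00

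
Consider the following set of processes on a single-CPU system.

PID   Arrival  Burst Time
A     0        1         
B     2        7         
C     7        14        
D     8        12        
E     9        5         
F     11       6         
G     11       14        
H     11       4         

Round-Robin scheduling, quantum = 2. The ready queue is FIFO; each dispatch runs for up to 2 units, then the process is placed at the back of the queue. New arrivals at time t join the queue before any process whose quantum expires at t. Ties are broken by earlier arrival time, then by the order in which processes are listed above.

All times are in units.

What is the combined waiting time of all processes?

Timeline: | A 0-1 | idle 1-2 | B 2-8 | C 8-10 | D 10-12 | B 12-13 | E 13-15 | C 15-17 | F 17-19 | G 19-21 | H 21-23 | D 23-25 | E 25-27 | C 27-29 | F 29-31 | G 31-33 | H 33-35 | D 35-37 | E 37-38 | C 38-40 | F 40-42 | G 42-44 | D 44-46 | C 46-48 | G 48-50 | D 50-52 | C 52-54 | G 54-56 | D 56-58 | C 58-60 | G 60-64 |
Completion: A=1  B=13  C=60  D=58  E=38  F=42  G=64  H=35
Waiting = turnaround − burst: A=0, B=4, C=39, D=38, E=24, F=25, G=39, H=20
Total waiting = 0 + 4 + 39 + 38 + 24 + 25 + 39 + 20 = 189

189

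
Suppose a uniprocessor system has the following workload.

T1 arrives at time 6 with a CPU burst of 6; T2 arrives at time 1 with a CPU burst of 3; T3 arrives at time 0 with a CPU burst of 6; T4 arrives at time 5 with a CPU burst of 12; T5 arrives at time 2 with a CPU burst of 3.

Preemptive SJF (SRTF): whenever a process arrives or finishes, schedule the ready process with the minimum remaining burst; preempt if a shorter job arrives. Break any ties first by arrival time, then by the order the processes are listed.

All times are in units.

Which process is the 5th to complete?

Timeline: | T3 0-1 | T2 1-4 | T5 4-7 | T3 7-12 | T1 12-18 | T4 18-30 |
Completion: T1=18  T2=4  T3=12  T4=30  T5=7
Finish order: T2 → T5 → T3 → T1 → T4

T4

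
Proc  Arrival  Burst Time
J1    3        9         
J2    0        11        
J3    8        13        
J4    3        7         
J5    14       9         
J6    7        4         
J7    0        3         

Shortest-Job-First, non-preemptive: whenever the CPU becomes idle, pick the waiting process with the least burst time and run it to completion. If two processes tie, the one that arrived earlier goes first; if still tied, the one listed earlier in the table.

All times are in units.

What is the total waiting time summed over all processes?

90

Gantt: | J7 0-3 | J4 3-10 | J6 10-14 | J1 14-23 | J5 23-32 | J2 32-43 | J3 43-56 |
Completion: J1=23  J2=43  J3=56  J4=10  J5=32  J6=14  J7=3
Waiting = turnaround − burst: J1=11, J2=32, J3=35, J4=0, J5=9, J6=3, J7=0
Total waiting = 11 + 32 + 35 + 0 + 9 + 3 + 0 = 90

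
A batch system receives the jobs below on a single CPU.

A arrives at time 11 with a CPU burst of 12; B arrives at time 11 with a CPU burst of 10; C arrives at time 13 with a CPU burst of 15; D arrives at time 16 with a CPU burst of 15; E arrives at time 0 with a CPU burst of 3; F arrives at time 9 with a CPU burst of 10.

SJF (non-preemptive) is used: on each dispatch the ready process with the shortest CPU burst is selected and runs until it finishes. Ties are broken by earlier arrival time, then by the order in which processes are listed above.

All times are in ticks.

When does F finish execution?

Gantt: | E 0-3 | idle 3-9 | F 9-19 | B 19-29 | A 29-41 | C 41-56 | D 56-71 |
Completion: A=41  B=29  C=56  D=71  E=3  F=19
Turnaround (C−A): A=30  B=18  C=43  D=55  E=3  F=10

19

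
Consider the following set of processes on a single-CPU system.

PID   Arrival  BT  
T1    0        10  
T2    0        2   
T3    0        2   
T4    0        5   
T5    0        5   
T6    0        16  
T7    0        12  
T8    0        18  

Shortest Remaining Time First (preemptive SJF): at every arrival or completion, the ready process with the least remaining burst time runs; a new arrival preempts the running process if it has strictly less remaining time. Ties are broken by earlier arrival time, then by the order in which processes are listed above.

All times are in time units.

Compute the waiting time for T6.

Timeline: | T2 0-2 | T3 2-4 | T4 4-9 | T5 9-14 | T1 14-24 | T7 24-36 | T6 36-52 | T8 52-70 |
Completion: T1=24  T2=2  T3=4  T4=9  T5=14  T6=52  T7=36  T8=70
Waiting(T6) = turnaround − burst = 52 − 16 = 36

36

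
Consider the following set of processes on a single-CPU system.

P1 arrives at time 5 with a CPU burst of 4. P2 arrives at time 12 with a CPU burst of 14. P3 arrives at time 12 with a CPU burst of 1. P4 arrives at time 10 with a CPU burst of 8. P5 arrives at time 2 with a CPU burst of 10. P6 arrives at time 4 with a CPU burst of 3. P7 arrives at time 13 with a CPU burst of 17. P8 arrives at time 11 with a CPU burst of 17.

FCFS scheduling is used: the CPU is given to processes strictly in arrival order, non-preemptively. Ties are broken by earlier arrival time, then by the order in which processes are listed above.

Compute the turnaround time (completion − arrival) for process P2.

46

Gantt: | idle 0-2 | P5 2-12 | P6 12-15 | P1 15-19 | P4 19-27 | P8 27-44 | P2 44-58 | P3 58-59 | P7 59-76 |
Completion: P1=19  P2=58  P3=59  P4=27  P5=12  P6=15  P7=76  P8=44
Turnaround (C−A): P1=14  P2=46  P3=47  P4=17  P5=10  P6=11  P7=63  P8=33
Turnaround(P2) = completion − arrival = 58 − 12 = 46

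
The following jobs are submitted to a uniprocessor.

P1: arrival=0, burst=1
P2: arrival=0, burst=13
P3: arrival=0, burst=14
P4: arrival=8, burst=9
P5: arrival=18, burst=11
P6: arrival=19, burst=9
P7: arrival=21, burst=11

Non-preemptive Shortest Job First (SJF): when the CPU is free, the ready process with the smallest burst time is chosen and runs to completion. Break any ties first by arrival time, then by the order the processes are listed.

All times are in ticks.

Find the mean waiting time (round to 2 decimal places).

Gantt: | P1 0-1 | P2 1-14 | P4 14-23 | P6 23-32 | P5 32-43 | P7 43-54 | P3 54-68 |
Completion: P1=1  P2=14  P3=68  P4=23  P5=43  P6=32  P7=54
Waiting times: P1=0, P2=1, P3=54, P4=6, P5=14, P6=4, P7=22
Average waiting = (0+1+54+6+14+4+22) / 7 = 101/7 = 14.43

14.43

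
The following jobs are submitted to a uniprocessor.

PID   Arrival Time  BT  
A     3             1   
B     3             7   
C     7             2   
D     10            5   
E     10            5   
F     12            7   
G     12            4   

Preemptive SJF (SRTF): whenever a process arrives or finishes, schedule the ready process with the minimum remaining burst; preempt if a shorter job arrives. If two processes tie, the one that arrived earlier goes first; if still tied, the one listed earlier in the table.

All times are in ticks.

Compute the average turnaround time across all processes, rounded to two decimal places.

Gantt: | idle 0-3 | A 3-4 | B 4-7 | C 7-9 | B 9-13 | G 13-17 | D 17-22 | E 22-27 | F 27-34 |
Completion: A=4  B=13  C=9  D=22  E=27  F=34  G=17
Turnaround (C−A): A=1  B=10  C=2  D=12  E=17  F=22  G=5
Turnaround times: A=1, B=10, C=2, D=12, E=17, F=22, G=5
Average turnaround = (1+10+2+12+17+22+5) / 7 = 69/7 = 9.86

9.86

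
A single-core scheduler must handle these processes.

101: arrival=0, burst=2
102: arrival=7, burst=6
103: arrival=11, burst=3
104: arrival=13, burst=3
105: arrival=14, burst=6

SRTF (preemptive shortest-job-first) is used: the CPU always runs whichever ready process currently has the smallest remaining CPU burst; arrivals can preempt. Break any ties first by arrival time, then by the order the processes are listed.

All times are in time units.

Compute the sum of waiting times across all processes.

10

Timeline: | 101 0-2 | idle 2-7 | 102 7-13 | 103 13-16 | 104 16-19 | 105 19-25 |
Completion: 101=2  102=13  103=16  104=19  105=25
Turnaround (C−A): 101=2  102=6  103=5  104=6  105=11
Waiting = turnaround − burst: 101=0, 102=0, 103=2, 104=3, 105=5
Total waiting = 0 + 0 + 2 + 3 + 5 = 10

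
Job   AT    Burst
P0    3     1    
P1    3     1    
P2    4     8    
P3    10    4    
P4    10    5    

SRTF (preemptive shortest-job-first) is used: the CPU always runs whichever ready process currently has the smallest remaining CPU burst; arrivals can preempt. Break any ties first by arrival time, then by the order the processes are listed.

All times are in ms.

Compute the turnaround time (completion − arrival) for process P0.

Schedule: | idle 0-3 | P0 3-4 | P1 4-5 | P2 5-13 | P3 13-17 | P4 17-22 |
Completion: P0=4  P1=5  P2=13  P3=17  P4=22
Turnaround(P0) = completion − arrival = 4 − 3 = 1

1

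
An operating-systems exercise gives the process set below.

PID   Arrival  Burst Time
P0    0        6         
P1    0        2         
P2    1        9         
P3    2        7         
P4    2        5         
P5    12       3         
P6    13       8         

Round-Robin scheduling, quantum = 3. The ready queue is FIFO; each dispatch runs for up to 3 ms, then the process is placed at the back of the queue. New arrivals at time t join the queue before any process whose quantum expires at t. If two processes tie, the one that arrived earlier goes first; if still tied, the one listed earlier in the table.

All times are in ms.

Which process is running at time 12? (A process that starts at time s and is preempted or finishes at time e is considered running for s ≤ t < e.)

Schedule: | P0 0-3 | P1 3-5 | P2 5-8 | P3 8-11 | P4 11-14 | P0 14-17 | P2 17-20 | P3 20-23 | P5 23-26 | P6 26-29 | P4 29-31 | P2 31-34 | P3 34-35 | P6 35-40 |
Completion: P0=17  P1=5  P2=34  P3=35  P4=31  P5=26  P6=40
Turnaround (C−A): P0=17  P1=5  P2=33  P3=33  P4=29  P5=14  P6=27

P4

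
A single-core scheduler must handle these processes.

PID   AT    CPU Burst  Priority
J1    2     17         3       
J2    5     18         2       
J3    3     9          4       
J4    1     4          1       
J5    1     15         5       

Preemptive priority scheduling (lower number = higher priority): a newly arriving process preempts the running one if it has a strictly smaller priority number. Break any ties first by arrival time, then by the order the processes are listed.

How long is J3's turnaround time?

46

Timeline: | idle 0-1 | J4 1-5 | J2 5-23 | J1 23-40 | J3 40-49 | J5 49-64 |
Completion: J1=40  J2=23  J3=49  J4=5  J5=64
Turnaround(J3) = completion − arrival = 49 − 3 = 46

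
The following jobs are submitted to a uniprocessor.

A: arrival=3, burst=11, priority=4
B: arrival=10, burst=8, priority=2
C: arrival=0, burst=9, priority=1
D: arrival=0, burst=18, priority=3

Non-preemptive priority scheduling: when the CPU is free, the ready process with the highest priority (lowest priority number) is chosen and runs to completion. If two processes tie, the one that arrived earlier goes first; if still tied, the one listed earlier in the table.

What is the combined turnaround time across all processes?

Gantt: | C 0-9 | D 9-27 | B 27-35 | A 35-46 |
Completion: A=46  B=35  C=9  D=27
Turnaround = completion − arrival: A=43, B=25, C=9, D=27
Total turnaround = 43 + 25 + 9 + 27 = 104

104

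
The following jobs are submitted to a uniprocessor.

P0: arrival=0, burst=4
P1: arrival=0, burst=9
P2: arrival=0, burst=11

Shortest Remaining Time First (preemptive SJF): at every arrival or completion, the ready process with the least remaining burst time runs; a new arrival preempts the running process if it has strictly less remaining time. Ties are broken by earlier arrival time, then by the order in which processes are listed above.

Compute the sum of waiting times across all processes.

17

Timeline: | P0 0-4 | P1 4-13 | P2 13-24 |
Completion: P0=4  P1=13  P2=24
Waiting = turnaround − burst: P0=0, P1=4, P2=13
Total waiting = 0 + 4 + 13 = 17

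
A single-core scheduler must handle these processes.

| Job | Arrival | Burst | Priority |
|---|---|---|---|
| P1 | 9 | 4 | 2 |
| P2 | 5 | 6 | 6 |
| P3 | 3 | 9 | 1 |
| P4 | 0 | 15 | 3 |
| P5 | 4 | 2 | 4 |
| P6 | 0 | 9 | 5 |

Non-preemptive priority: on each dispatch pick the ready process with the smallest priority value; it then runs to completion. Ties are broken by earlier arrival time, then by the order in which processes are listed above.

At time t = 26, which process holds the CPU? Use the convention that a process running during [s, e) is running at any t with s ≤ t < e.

P1

Timeline: | P4 0-15 | P3 15-24 | P1 24-28 | P5 28-30 | P6 30-39 | P2 39-45 |
Completion: P1=28  P2=45  P3=24  P4=15  P5=30  P6=39
Turnaround (C−A): P1=19  P2=40  P3=21  P4=15  P5=26  P6=39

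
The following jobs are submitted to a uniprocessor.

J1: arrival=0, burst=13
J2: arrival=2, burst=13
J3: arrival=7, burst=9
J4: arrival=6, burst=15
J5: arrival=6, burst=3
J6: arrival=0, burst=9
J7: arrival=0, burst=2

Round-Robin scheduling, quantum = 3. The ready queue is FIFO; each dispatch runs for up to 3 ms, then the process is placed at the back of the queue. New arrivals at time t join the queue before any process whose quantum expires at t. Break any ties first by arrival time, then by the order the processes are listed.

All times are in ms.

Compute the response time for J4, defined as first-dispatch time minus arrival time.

8

Schedule: | J1 0-3 | J6 3-6 | J7 6-8 | J2 8-11 | J1 11-14 | J4 14-17 | J5 17-20 | J6 20-23 | J3 23-26 | J2 26-29 | J1 29-32 | J4 32-35 | J6 35-38 | J3 38-41 | J2 41-44 | J1 44-47 | J4 47-50 | J3 50-53 | J2 53-56 | J1 56-57 | J4 57-60 | J2 60-61 | J4 61-64 |
Completion: J1=57  J2=61  J3=53  J4=64  J5=20  J6=38  J7=8
Response(J4) = first start − arrival = 14 − 6 = 8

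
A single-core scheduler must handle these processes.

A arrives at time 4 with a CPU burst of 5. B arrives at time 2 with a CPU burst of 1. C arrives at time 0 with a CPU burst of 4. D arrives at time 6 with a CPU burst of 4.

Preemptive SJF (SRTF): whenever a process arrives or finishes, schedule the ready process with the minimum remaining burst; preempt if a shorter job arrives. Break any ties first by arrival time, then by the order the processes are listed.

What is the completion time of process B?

Gantt: | C 0-2 | B 2-3 | C 3-5 | A 5-10 | D 10-14 |
Completion: A=10  B=3  C=5  D=14

3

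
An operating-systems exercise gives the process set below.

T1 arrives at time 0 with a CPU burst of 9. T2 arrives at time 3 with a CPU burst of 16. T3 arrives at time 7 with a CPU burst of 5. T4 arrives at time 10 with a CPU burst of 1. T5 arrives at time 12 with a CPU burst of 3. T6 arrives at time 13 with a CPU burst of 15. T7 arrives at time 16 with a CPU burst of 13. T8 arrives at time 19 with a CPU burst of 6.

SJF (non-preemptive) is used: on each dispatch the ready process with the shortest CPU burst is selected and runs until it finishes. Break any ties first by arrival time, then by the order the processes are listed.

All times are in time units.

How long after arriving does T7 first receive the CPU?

Schedule: | T1 0-9 | T3 9-14 | T4 14-15 | T5 15-18 | T7 18-31 | T8 31-37 | T6 37-52 | T2 52-68 |
Completion: T1=9  T2=68  T3=14  T4=15  T5=18  T6=52  T7=31  T8=37
Turnaround (C−A): T1=9  T2=65  T3=7  T4=5  T5=6  T6=39  T7=15  T8=18
Response(T7) = first start − arrival = 18 − 16 = 2

2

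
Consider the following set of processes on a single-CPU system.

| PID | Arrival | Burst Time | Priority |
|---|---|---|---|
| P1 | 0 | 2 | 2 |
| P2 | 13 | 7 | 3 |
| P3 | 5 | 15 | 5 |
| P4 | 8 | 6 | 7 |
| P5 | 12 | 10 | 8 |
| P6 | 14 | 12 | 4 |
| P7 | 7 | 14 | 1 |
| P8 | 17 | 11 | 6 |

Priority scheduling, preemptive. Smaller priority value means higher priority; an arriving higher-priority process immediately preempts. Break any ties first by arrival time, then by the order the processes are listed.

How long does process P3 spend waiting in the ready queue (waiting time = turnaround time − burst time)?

Schedule: | P1 0-2 | idle 2-5 | P3 5-7 | P7 7-21 | P2 21-28 | P6 28-40 | P3 40-53 | P8 53-64 | P4 64-70 | P5 70-80 |
Completion: P1=2  P2=28  P3=53  P4=70  P5=80  P6=40  P7=21  P8=64
Turnaround (C−A): P1=2  P2=15  P3=48  P4=62  P5=68  P6=26  P7=14  P8=47
Waiting(P3) = turnaround − burst = 48 − 15 = 33

33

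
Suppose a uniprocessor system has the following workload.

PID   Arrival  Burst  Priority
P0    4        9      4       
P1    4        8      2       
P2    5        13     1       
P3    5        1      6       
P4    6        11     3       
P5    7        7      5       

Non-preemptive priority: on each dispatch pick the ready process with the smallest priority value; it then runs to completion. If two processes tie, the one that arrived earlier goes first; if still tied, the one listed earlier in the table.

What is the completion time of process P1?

Timeline: | idle 0-4 | P1 4-12 | P2 12-25 | P4 25-36 | P0 36-45 | P5 45-52 | P3 52-53 |
Completion: P0=45  P1=12  P2=25  P3=53  P4=36  P5=52
Turnaround (C−A): P0=41  P1=8  P2=20  P3=48  P4=30  P5=45

12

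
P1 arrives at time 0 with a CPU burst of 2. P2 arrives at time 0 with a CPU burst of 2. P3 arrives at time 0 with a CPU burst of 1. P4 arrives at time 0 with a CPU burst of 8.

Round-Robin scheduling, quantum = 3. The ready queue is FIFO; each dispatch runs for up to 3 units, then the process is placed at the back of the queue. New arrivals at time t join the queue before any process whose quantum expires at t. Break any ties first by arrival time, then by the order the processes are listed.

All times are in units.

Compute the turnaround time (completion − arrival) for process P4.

Gantt: | P1 0-2 | P2 2-4 | P3 4-5 | P4 5-13 |
Completion: P1=2  P2=4  P3=5  P4=13
Turnaround(P4) = completion − arrival = 13 − 0 = 13

13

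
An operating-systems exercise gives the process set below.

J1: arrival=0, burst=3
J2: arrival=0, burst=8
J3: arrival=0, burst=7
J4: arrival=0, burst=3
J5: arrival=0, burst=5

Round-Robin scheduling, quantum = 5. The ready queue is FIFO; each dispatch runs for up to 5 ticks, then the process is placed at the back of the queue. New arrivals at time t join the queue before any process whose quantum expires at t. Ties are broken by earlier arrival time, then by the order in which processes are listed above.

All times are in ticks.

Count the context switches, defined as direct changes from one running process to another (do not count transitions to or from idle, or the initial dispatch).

Timeline: | J1 0-3 | J2 3-8 | J3 8-13 | J4 13-16 | J5 16-21 | J2 21-24 | J3 24-26 |
Completion: J1=3  J2=24  J3=26  J4=16  J5=21
Turnaround (C−A): J1=3  J2=24  J3=26  J4=16  J5=21

6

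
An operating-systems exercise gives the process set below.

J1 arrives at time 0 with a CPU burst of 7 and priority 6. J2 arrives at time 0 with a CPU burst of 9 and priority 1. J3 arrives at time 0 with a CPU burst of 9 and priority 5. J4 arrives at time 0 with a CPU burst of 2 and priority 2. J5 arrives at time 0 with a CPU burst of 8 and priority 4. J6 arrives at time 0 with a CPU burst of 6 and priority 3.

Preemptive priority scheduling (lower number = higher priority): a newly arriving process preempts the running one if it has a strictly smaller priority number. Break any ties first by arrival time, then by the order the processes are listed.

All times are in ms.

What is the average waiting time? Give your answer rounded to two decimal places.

16.00

Schedule: | J2 0-9 | J4 9-11 | J6 11-17 | J5 17-25 | J3 25-34 | J1 34-41 |
Completion: J1=41  J2=9  J3=34  J4=11  J5=25  J6=17
Turnaround (C−A): J1=41  J2=9  J3=34  J4=11  J5=25  J6=17
Waiting times: J1=34, J2=0, J3=25, J4=9, J5=17, J6=11
Average waiting = (34+0+25+9+17+11) / 6 = 96/6 = 16.00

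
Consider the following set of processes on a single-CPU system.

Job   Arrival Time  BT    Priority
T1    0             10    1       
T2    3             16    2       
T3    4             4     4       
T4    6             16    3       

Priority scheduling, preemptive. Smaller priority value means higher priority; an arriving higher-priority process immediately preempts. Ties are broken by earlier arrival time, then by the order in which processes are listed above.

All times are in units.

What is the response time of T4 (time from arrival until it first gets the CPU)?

Schedule: | T1 0-10 | T2 10-26 | T4 26-42 | T3 42-46 |
Completion: T1=10  T2=26  T3=46  T4=42
Turnaround (C−A): T1=10  T2=23  T3=42  T4=36
Response(T4) = first start − arrival = 26 − 6 = 20

20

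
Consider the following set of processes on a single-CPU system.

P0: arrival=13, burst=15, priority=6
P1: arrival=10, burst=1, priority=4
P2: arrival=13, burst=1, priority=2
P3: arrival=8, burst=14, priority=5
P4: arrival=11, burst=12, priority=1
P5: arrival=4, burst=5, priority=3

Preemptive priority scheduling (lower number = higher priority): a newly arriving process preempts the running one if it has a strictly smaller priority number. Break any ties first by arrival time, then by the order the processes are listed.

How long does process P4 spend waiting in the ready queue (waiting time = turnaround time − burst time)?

0

Timeline: | idle 0-4 | P5 4-9 | P3 9-10 | P1 10-11 | P4 11-23 | P2 23-24 | P3 24-37 | P0 37-52 |
Completion: P0=52  P1=11  P2=24  P3=37  P4=23  P5=9
Turnaround (C−A): P0=39  P1=1  P2=11  P3=29  P4=12  P5=5
Waiting(P4) = turnaround − burst = 12 − 12 = 0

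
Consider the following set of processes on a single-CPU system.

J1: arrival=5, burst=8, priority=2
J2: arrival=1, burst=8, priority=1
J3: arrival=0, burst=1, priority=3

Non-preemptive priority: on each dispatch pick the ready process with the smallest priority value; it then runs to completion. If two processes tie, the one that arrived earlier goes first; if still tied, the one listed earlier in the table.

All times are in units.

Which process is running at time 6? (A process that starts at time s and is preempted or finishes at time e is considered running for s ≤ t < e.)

J2

Timeline: | J3 0-1 | J2 1-9 | J1 9-17 |
Completion: J1=17  J2=9  J3=1
Turnaround (C−A): J1=12  J2=8  J3=1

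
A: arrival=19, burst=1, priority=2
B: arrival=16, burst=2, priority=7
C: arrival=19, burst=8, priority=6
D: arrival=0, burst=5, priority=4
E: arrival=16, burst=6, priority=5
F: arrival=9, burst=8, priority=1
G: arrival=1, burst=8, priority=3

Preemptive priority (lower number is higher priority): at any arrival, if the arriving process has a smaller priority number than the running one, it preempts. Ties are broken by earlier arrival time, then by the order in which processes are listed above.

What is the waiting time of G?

0

Schedule: | D 0-1 | G 1-9 | F 9-17 | D 17-19 | A 19-20 | D 20-22 | E 22-28 | C 28-36 | B 36-38 |
Completion: A=20  B=38  C=36  D=22  E=28  F=17  G=9
Turnaround (C−A): A=1  B=22  C=17  D=22  E=12  F=8  G=8
Waiting(G) = turnaround − burst = 8 − 8 = 0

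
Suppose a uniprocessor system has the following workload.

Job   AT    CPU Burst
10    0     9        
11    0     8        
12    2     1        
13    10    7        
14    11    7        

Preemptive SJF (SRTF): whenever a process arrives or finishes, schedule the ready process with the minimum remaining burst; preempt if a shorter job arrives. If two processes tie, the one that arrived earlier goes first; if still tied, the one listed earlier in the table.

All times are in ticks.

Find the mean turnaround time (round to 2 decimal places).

12.40

Gantt: | 11 0-2 | 12 2-3 | 11 3-9 | 10 9-10 | 13 10-17 | 14 17-24 | 10 24-32 |
Completion: 10=32  11=9  12=3  13=17  14=24
Turnaround (C−A): 10=32  11=9  12=1  13=7  14=13
Turnaround times: 10=32, 11=9, 12=1, 13=7, 14=13
Average turnaround = (32+9+1+7+13) / 5 = 62/5 = 12.40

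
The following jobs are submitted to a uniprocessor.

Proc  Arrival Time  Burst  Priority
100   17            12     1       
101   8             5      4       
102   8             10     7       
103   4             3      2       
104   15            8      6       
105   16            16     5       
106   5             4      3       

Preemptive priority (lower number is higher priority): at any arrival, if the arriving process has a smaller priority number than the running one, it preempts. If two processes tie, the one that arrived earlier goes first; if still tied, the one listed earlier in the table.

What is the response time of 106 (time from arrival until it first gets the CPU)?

2

Schedule: | idle 0-4 | 103 4-7 | 106 7-11 | 101 11-16 | 105 16-17 | 100 17-29 | 105 29-44 | 104 44-52 | 102 52-62 |
Completion: 100=29  101=16  102=62  103=7  104=52  105=44  106=11
Turnaround (C−A): 100=12  101=8  102=54  103=3  104=37  105=28  106=6
Response(106) = first start − arrival = 7 − 5 = 2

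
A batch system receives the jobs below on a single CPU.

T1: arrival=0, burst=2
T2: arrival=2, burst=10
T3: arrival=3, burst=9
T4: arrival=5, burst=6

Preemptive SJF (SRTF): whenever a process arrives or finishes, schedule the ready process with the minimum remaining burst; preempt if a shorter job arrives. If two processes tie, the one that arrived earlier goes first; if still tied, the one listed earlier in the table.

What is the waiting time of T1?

0

Gantt: | T1 0-2 | T2 2-5 | T4 5-11 | T2 11-18 | T3 18-27 |
Completion: T1=2  T2=18  T3=27  T4=11
Turnaround (C−A): T1=2  T2=16  T3=24  T4=6
Waiting(T1) = turnaround − burst = 2 − 2 = 0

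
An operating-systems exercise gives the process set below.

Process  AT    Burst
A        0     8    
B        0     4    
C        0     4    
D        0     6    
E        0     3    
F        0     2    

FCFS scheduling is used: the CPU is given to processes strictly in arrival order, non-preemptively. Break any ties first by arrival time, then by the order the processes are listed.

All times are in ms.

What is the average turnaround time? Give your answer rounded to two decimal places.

Gantt: | A 0-8 | B 8-12 | C 12-16 | D 16-22 | E 22-25 | F 25-27 |
Completion: A=8  B=12  C=16  D=22  E=25  F=27
Turnaround (C−A): A=8  B=12  C=16  D=22  E=25  F=27
Turnaround times: A=8, B=12, C=16, D=22, E=25, F=27
Average turnaround = (8+12+16+22+25+27) / 6 = 110/6 = 18.33

18.33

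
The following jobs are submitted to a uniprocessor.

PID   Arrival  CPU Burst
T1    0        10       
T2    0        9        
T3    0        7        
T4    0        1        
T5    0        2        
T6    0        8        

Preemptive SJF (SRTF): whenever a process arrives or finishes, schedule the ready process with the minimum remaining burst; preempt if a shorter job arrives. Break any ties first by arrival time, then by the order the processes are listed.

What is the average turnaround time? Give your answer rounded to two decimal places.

16.00

Gantt: | T4 0-1 | T5 1-3 | T3 3-10 | T6 10-18 | T2 18-27 | T1 27-37 |
Completion: T1=37  T2=27  T3=10  T4=1  T5=3  T6=18
Turnaround (C−A): T1=37  T2=27  T3=10  T4=1  T5=3  T6=18
Turnaround times: T1=37, T2=27, T3=10, T4=1, T5=3, T6=18
Average turnaround = (37+27+10+1+3+18) / 6 = 96/6 = 16.00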